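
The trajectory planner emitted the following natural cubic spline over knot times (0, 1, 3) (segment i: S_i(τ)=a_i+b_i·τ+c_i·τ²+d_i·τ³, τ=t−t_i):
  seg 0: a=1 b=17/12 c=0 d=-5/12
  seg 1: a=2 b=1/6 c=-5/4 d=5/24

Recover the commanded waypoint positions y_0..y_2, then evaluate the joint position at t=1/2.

y_0=1 y_1=2 y_2=-1
S(1/2) = 53/32

y_0 = S_0(0) = a_0 = 1
y_1 = S_1(0) = a_1 = 2
y_2 = S_1(2) = -1
t_q=1/2 is in segment 0 (τ=1/2); S_0(τ)=53/32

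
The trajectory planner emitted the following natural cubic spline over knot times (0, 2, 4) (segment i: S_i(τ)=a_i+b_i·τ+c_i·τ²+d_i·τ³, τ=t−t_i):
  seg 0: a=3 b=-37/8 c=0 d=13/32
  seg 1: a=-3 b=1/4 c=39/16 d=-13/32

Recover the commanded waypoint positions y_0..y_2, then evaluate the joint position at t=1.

y_0 = S_0(0) = a_0 = 3
y_1 = S_1(0) = a_1 = -3
y_2 = S_1(2) = 4
t_q=1 is in segment 0 (τ=1); S_0(τ)=-39/32

y_0=3 y_1=-3 y_2=4
S(1) = -39/32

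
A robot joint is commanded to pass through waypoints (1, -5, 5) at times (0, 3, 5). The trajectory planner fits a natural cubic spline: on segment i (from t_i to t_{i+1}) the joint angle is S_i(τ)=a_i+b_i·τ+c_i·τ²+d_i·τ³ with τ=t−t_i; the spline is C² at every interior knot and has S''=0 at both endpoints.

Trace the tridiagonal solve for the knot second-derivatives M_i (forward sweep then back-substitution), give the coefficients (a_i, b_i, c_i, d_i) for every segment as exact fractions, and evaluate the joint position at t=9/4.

  seg 0: a=1 b=-41/10 c=0 d=7/30
  seg 1: a=-5 b=11/5 c=21/10 d=-7/20
S(9/4) = -3563/640

Δ: Δ0=-2, Δ1=5
row 1: diag=10, rhs=42; c'=1/5, d'=21/5
back: M1=21/5
M: M0=0, M1=21/5, M2=0
seg 0: a=1, c=M0/2=0, d=(M1−M0)/(6·3)=7/30, b=Δ0−h0·(2M0+M1)/6=-41/10
seg 1: a=-5, c=M1/2=21/10, d=(M2−M1)/(6·2)=-7/20, b=Δ1−h1·(2M1+M2)/6=11/5
t_q=9/4 → seg 0, τ=9/4; S=1+-41/10·τ+0·τ²+7/30·τ³=-3563/640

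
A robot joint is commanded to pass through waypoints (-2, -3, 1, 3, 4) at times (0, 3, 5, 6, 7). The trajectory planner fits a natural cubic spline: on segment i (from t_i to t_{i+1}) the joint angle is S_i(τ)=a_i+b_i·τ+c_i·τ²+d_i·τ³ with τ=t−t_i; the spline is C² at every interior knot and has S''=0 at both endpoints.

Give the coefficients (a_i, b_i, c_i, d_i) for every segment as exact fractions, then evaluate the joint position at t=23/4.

Δ: Δ0=-1/3, Δ1=2, Δ2=2, Δ3=1
row 1: diag=10, rhs=14; c'=1/5, d'=7/5
row 2: denom=6−2·1/5=28/5; d'=(0−2·7/5)/(28/5)=-1/2
row 3: denom=4−1·5/28=107/28; d'=(-6−1·-1/2)/(107/28)=-154/107
back: M3=-154/107
back: M2=-1/2−5/28·-154/107=-26/107
back: M1=7/5−1/5·-26/107=155/107
M: M0=0, M1=155/107, M2=-26/107, M3=-154/107, M4=0
seg 0: a=-2, c=M0/2=0, d=(M1−M0)/(6·3)=155/1926, b=Δ0−h0·(2M0+M1)/6=-679/642
seg 1: a=-3, c=M1/2=155/214, d=(M2−M1)/(6·2)=-181/1284, b=Δ1−h1·(2M1+M2)/6=358/321
seg 2: a=1, c=M2/2=-13/107, d=(M3−M2)/(6·1)=-64/321, b=Δ2−h2·(2M2+M3)/6=745/321
seg 3: a=3, c=M3/2=-77/107, d=(M4−M3)/(6·1)=77/321, b=Δ3−h3·(2M3+M4)/6=475/321
t_q=23/4 → seg 2, τ=3/4; S=1+745/321·τ+-13/107·τ²+-64/321·τ³=4431/1712

  seg 0: a=-2 b=-679/642 c=0 d=155/1926
  seg 1: a=-3 b=358/321 c=155/214 d=-181/1284
  seg 2: a=1 b=745/321 c=-13/107 d=-64/321
  seg 3: a=3 b=475/321 c=-77/107 d=77/321
S(23/4) = 4431/1712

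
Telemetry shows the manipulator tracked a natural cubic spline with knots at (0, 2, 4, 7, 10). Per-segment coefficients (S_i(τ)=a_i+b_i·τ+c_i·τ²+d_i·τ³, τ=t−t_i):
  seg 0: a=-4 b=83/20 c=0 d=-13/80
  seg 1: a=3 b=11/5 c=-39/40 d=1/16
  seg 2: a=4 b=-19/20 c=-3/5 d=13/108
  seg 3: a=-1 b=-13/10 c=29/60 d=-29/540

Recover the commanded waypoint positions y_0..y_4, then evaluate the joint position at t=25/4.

y_0=-4 y_1=3 y_2=4 y_3=-1 y_4=-2
S(25/4) = 251/1280

y_0 = S_0(0) = a_0 = -4
y_1 = S_1(0) = a_1 = 3
y_2 = S_2(0) = a_2 = 4
y_3 = S_3(0) = a_3 = -1
y_4 = S_3(3) = -2
t_q=25/4 is in segment 2 (τ=9/4); S_2(τ)=251/1280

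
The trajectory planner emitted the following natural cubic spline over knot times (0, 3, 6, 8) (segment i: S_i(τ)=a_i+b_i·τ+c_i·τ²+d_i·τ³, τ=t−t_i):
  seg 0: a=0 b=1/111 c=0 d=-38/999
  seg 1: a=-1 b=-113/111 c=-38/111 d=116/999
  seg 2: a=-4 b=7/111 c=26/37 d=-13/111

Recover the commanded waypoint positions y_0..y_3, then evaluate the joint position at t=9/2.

y_0 = S_0(0) = a_0 = 0
y_1 = S_1(0) = a_1 = -1
y_2 = S_2(0) = a_2 = -4
y_3 = S_2(2) = -2
t_q=9/2 is in segment 1 (τ=3/2); S_1(τ)=-215/74

y_0=0 y_1=-1 y_2=-4 y_3=-2
S(9/2) = -215/74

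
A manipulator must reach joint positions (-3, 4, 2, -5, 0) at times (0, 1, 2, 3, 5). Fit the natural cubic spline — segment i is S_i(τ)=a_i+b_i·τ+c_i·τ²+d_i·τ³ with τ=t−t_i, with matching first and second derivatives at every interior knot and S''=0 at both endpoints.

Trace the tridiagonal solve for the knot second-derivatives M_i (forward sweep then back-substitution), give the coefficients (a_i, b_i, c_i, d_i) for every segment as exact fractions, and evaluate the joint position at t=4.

  seg 0: a=-3 b=1539/172 c=0 d=-335/172
  seg 1: a=4 b=267/86 c=-1005/172 d=127/172
  seg 2: a=2 b=-1095/172 c=-156/43 d=515/172
  seg 3: a=-5 b=-399/86 c=921/172 d=-307/344
S(4) = -1781/344

Δ: Δ0=7, Δ1=-2, Δ2=-7, Δ3=5/2
row 1: diag=4, rhs=-54; c'=1/4, d'=-27/2
row 2: denom=4−1·1/4=15/4; d'=(-30−1·-27/2)/(15/4)=-22/5
row 3: denom=6−1·4/15=86/15; d'=(57−1·-22/5)/(86/15)=921/86
back: M3=921/86
back: M2=-22/5−4/15·921/86=-312/43
back: M1=-27/2−1/4·-312/43=-1005/86
M: M0=0, M1=-1005/86, M2=-312/43, M3=921/86, M4=0
seg 0: a=-3, c=M0/2=0, d=(M1−M0)/(6·1)=-335/172, b=Δ0−h0·(2M0+M1)/6=1539/172
seg 1: a=4, c=M1/2=-1005/172, d=(M2−M1)/(6·1)=127/172, b=Δ1−h1·(2M1+M2)/6=267/86
seg 2: a=2, c=M2/2=-156/43, d=(M3−M2)/(6·1)=515/172, b=Δ2−h2·(2M2+M3)/6=-1095/172
seg 3: a=-5, c=M3/2=921/172, d=(M4−M3)/(6·2)=-307/344, b=Δ3−h3·(2M3+M4)/6=-399/86
t_q=4 → seg 3, τ=1; S=-5+-399/86·τ+921/172·τ²+-307/344·τ³=-1781/344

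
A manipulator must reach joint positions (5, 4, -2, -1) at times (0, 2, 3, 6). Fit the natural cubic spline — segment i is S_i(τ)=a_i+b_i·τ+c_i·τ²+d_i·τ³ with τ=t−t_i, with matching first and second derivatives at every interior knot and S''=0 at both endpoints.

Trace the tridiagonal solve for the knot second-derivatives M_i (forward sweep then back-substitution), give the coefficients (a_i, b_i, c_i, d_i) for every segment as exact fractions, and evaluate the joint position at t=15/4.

  seg 0: a=5 b=463/282 c=0 d=-151/282
  seg 1: a=4 b=-1349/282 c=-151/47 d=563/282
  seg 2: a=-2 b=-736/141 c=261/94 d=-29/94
S(15/4) = -26971/6016

Δ: Δ0=-1/2, Δ1=-6, Δ2=1/3
row 1: diag=6, rhs=-33; c'=1/6, d'=-11/2
row 2: denom=8−1·1/6=47/6; d'=(38−1·-11/2)/(47/6)=261/47
back: M2=261/47
back: M1=-11/2−1/6·261/47=-302/47
M: M0=0, M1=-302/47, M2=261/47, M3=0
seg 0: a=5, c=M0/2=0, d=(M1−M0)/(6·2)=-151/282, b=Δ0−h0·(2M0+M1)/6=463/282
seg 1: a=4, c=M1/2=-151/47, d=(M2−M1)/(6·1)=563/282, b=Δ1−h1·(2M1+M2)/6=-1349/282
seg 2: a=-2, c=M2/2=261/94, d=(M3−M2)/(6·3)=-29/94, b=Δ2−h2·(2M2+M3)/6=-736/141
t_q=15/4 → seg 2, τ=3/4; S=-2+-736/141·τ+261/94·τ²+-29/94·τ³=-26971/6016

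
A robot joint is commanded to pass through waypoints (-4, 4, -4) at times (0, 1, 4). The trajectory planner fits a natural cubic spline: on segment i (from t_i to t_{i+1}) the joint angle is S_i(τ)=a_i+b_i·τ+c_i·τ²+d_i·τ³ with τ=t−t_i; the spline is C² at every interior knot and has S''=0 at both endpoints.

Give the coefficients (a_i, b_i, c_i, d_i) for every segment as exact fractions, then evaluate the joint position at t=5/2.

Δ: Δ0=8, Δ1=-8/3
row 1: diag=8, rhs=-64; c'=3/8, d'=-8
back: M1=-8
M: M0=0, M1=-8, M2=0
seg 0: a=-4, c=M0/2=0, d=(M1−M0)/(6·1)=-4/3, b=Δ0−h0·(2M0+M1)/6=28/3
seg 1: a=4, c=M1/2=-4, d=(M2−M1)/(6·3)=4/9, b=Δ1−h1·(2M1+M2)/6=16/3
t_q=5/2 → seg 1, τ=3/2; S=4+16/3·τ+-4·τ²+4/9·τ³=9/2

  seg 0: a=-4 b=28/3 c=0 d=-4/3
  seg 1: a=4 b=16/3 c=-4 d=4/9
S(5/2) = 9/2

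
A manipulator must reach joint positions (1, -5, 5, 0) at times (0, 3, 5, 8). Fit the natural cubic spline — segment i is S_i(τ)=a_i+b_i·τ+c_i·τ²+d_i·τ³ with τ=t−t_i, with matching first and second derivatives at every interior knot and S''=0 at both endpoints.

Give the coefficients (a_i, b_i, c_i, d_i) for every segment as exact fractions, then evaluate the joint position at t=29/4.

  seg 0: a=1 b=-221/48 c=0 d=125/432
  seg 1: a=-5 b=77/24 c=125/48 d=-41/48
  seg 2: a=5 b=27/8 c=-121/48 d=121/432
S(29/4) = 3095/1024

Δ: Δ0=-2, Δ1=5, Δ2=-5/3
row 1: diag=10, rhs=42; c'=1/5, d'=21/5
row 2: denom=10−2·1/5=48/5; d'=(-40−2·21/5)/(48/5)=-121/24
back: M2=-121/24
back: M1=21/5−1/5·-121/24=125/24
M: M0=0, M1=125/24, M2=-121/24, M3=0
seg 0: a=1, c=M0/2=0, d=(M1−M0)/(6·3)=125/432, b=Δ0−h0·(2M0+M1)/6=-221/48
seg 1: a=-5, c=M1/2=125/48, d=(M2−M1)/(6·2)=-41/48, b=Δ1−h1·(2M1+M2)/6=77/24
seg 2: a=5, c=M2/2=-121/48, d=(M3−M2)/(6·3)=121/432, b=Δ2−h2·(2M2+M3)/6=27/8
t_q=29/4 → seg 2, τ=9/4; S=5+27/8·τ+-121/48·τ²+121/432·τ³=3095/1024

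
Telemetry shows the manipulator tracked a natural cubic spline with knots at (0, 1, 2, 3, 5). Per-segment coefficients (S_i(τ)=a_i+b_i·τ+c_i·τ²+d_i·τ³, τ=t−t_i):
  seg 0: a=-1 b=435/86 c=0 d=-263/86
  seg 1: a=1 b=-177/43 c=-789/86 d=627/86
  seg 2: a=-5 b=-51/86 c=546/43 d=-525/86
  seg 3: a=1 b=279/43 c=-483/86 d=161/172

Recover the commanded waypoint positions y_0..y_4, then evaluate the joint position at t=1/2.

y_0=-1 y_1=1 y_2=-5 y_3=1 y_4=-1
S(1/2) = 789/688

y_0 = S_0(0) = a_0 = -1
y_1 = S_1(0) = a_1 = 1
y_2 = S_2(0) = a_2 = -5
y_3 = S_3(0) = a_3 = 1
y_4 = S_3(2) = -1
t_q=1/2 is in segment 0 (τ=1/2); S_0(τ)=789/688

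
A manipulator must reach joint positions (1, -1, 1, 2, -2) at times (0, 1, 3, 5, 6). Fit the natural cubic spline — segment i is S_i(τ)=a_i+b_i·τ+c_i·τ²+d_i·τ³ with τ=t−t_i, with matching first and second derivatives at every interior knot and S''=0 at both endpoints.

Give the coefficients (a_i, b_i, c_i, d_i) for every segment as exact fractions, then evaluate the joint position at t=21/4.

  seg 0: a=1 b=-5/2 c=0 d=1/2
  seg 1: a=-1 b=-1 c=3/2 d=-1/4
  seg 2: a=1 b=2 c=0 d=-3/8
  seg 3: a=2 b=-5/2 c=-9/4 d=3/4
S(21/4) = 319/256

Δ: Δ0=-2, Δ1=1, Δ2=1/2, Δ3=-4
row 1: diag=6, rhs=18; c'=1/3, d'=3
row 2: denom=8−2·1/3=22/3; d'=(-3−2·3)/(22/3)=-27/22
row 3: denom=6−2·3/11=60/11; d'=(-27−2·-27/22)/(60/11)=-9/2
back: M3=-9/2
back: M2=-27/22−3/11·-9/2=0
back: M1=3−1/3·0=3
M: M0=0, M1=3, M2=0, M3=-9/2, M4=0
seg 0: a=1, c=M0/2=0, d=(M1−M0)/(6·1)=1/2, b=Δ0−h0·(2M0+M1)/6=-5/2
seg 1: a=-1, c=M1/2=3/2, d=(M2−M1)/(6·2)=-1/4, b=Δ1−h1·(2M1+M2)/6=-1
seg 2: a=1, c=M2/2=0, d=(M3−M2)/(6·2)=-3/8, b=Δ2−h2·(2M2+M3)/6=2
seg 3: a=2, c=M3/2=-9/4, d=(M4−M3)/(6·1)=3/4, b=Δ3−h3·(2M3+M4)/6=-5/2
t_q=21/4 → seg 3, τ=1/4; S=2+-5/2·τ+-9/4·τ²+3/4·τ³=319/256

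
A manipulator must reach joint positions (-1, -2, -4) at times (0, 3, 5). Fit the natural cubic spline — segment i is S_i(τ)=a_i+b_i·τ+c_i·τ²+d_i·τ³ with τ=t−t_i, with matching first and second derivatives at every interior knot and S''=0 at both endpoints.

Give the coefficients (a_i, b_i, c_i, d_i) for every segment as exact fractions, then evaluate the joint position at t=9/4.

Δ: Δ0=-1/3, Δ1=-1
row 1: diag=10, rhs=-4; c'=1/5, d'=-2/5
back: M1=-2/5
M: M0=0, M1=-2/5, M2=0
seg 0: a=-1, c=M0/2=0, d=(M1−M0)/(6·3)=-1/45, b=Δ0−h0·(2M0+M1)/6=-2/15
seg 1: a=-2, c=M1/2=-1/5, d=(M2−M1)/(6·2)=1/30, b=Δ1−h1·(2M1+M2)/6=-11/15
t_q=9/4 → seg 0, τ=9/4; S=-1+-2/15·τ+0·τ²+-1/45·τ³=-497/320

  seg 0: a=-1 b=-2/15 c=0 d=-1/45
  seg 1: a=-2 b=-11/15 c=-1/5 d=1/30
S(9/4) = -497/320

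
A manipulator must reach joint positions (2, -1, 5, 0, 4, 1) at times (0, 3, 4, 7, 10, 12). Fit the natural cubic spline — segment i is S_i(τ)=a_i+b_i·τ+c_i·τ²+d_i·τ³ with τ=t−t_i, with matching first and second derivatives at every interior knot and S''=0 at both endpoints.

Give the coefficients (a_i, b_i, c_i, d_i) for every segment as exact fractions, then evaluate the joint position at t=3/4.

  seg 0: a=2 b=-17287/4182 c=0 d=13105/37638
  seg 1: a=-1 b=11014/2091 c=13105/4182 d=-3347/1394
  seg 2: a=5 b=18115/4182 c=-8509/2091 d=25969/37638
  seg 3: a=0 b=-179/123 c=8951/4182 d=-15191/37638
  seg 4: a=4 b=2047/4182 c=-1040/697 d=520/2091
S(3/4) = -85055/89216

Δ: Δ0=-1, Δ1=6, Δ2=-5/3, Δ3=4/3, Δ4=-3/2
row 1: diag=8, rhs=42; c'=1/8, d'=21/4
row 2: denom=8−1·1/8=63/8; d'=(-46−1·21/4)/(63/8)=-410/63
row 3: denom=12−3·8/21=76/7; d'=(18−3·-410/63)/(76/7)=197/57
row 4: denom=10−3·21/76=697/76; d'=(-17−3·197/57)/(697/76)=-2080/697
back: M4=-2080/697
back: M3=197/57−21/76·-2080/697=8951/2091
back: M2=-410/63−8/21·8951/2091=-17018/2091
back: M1=21/4−1/8·-17018/2091=13105/2091
M: M0=0, M1=13105/2091, M2=-17018/2091, M3=8951/2091, M4=-2080/697, M5=0
seg 0: a=2, c=M0/2=0, d=(M1−M0)/(6·3)=13105/37638, b=Δ0−h0·(2M0+M1)/6=-17287/4182
seg 1: a=-1, c=M1/2=13105/4182, d=(M2−M1)/(6·1)=-3347/1394, b=Δ1−h1·(2M1+M2)/6=11014/2091
seg 2: a=5, c=M2/2=-8509/2091, d=(M3−M2)/(6·3)=25969/37638, b=Δ2−h2·(2M2+M3)/6=18115/4182
seg 3: a=0, c=M3/2=8951/4182, d=(M4−M3)/(6·3)=-15191/37638, b=Δ3−h3·(2M3+M4)/6=-179/123
seg 4: a=4, c=M4/2=-1040/697, d=(M5−M4)/(6·2)=520/2091, b=Δ4−h4·(2M4+M5)/6=2047/4182
t_q=3/4 → seg 0, τ=3/4; S=2+-17287/4182·τ+0·τ²+13105/37638·τ³=-85055/89216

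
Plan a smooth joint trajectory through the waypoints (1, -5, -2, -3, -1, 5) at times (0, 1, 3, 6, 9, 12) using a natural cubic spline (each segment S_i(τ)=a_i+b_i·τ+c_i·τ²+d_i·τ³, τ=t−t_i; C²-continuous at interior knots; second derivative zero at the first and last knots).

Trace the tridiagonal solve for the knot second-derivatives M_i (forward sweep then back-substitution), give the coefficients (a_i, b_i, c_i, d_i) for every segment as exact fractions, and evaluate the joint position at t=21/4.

Δ: Δ0=-6, Δ1=3/2, Δ2=-1/3, Δ3=2/3, Δ4=2
row 1: diag=6, rhs=45; c'=1/3, d'=15/2
row 2: denom=10−2·1/3=28/3; d'=(-11−2·15/2)/(28/3)=-39/14
row 3: denom=12−3·9/28=309/28; d'=(6−3·-39/14)/(309/28)=134/103
row 4: denom=12−3·28/103=1152/103; d'=(8−3·134/103)/(1152/103)=211/576
back: M4=211/576
back: M3=134/103−28/103·211/576=173/144
back: M2=-39/14−9/28·173/144=-203/64
back: M1=15/2−1/3·-203/64=1643/192
M: M0=0, M1=1643/192, M2=-203/64, M3=173/144, M4=211/576, M5=0
seg 0: a=1, c=M0/2=0, d=(M1−M0)/(6·1)=1643/1152, b=Δ0−h0·(2M0+M1)/6=-8555/1152
seg 1: a=-5, c=M1/2=1643/384, d=(M2−M1)/(6·2)=-563/576, b=Δ1−h1·(2M1+M2)/6=-1813/576
seg 2: a=-2, c=M2/2=-203/128, d=(M3−M2)/(6·3)=2519/10368, b=Δ2−h2·(2M2+M3)/6=1289/576
seg 3: a=-3, c=M3/2=173/288, d=(M4−M3)/(6·3)=-481/10368, b=Δ3−h3·(2M3+M4)/6=-827/1152
seg 4: a=-1, c=M4/2=211/1152, d=(M5−M4)/(6·3)=-211/10368, b=Δ4−h4·(2M4+M5)/6=941/576
t_q=21/4 → seg 2, τ=9/4; S=-2+1289/576·τ+-203/128·τ²+2519/10368·τ³=-18237/8192

  seg 0: a=1 b=-8555/1152 c=0 d=1643/1152
  seg 1: a=-5 b=-1813/576 c=1643/384 d=-563/576
  seg 2: a=-2 b=1289/576 c=-203/128 d=2519/10368
  seg 3: a=-3 b=-827/1152 c=173/288 d=-481/10368
  seg 4: a=-1 b=941/576 c=211/1152 d=-211/10368
S(21/4) = -18237/8192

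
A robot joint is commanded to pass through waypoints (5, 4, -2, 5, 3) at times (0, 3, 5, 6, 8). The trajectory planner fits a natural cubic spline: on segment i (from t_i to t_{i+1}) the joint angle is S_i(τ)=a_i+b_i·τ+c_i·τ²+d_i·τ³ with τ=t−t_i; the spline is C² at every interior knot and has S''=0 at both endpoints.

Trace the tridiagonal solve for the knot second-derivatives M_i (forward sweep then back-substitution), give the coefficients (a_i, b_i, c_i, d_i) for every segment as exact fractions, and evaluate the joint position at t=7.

Δ: Δ0=-1/3, Δ1=-3, Δ2=7, Δ3=-1
row 1: diag=10, rhs=-16; c'=1/5, d'=-8/5
row 2: denom=6−2·1/5=28/5; d'=(60−2·-8/5)/(28/5)=79/7
row 3: denom=6−1·5/28=163/28; d'=(-48−1·79/7)/(163/28)=-1660/163
back: M3=-1660/163
back: M2=79/7−5/28·-1660/163=2136/163
back: M1=-8/5−1/5·2136/163=-688/163
M: M0=0, M1=-688/163, M2=2136/163, M3=-1660/163, M4=0
seg 0: a=5, c=M0/2=0, d=(M1−M0)/(6·3)=-344/1467, b=Δ0−h0·(2M0+M1)/6=869/489
seg 1: a=4, c=M1/2=-344/163, d=(M2−M1)/(6·2)=706/489, b=Δ1−h1·(2M1+M2)/6=-2227/489
seg 2: a=-2, c=M2/2=1068/163, d=(M3−M2)/(6·1)=-1898/489, b=Δ2−h2·(2M2+M3)/6=2117/489
seg 3: a=5, c=M3/2=-830/163, d=(M4−M3)/(6·2)=415/489, b=Δ3−h3·(2M3+M4)/6=2831/489
t_q=7 → seg 3, τ=1; S=5+2831/489·τ+-830/163·τ²+415/489·τ³=1067/163

  seg 0: a=5 b=869/489 c=0 d=-344/1467
  seg 1: a=4 b=-2227/489 c=-344/163 d=706/489
  seg 2: a=-2 b=2117/489 c=1068/163 d=-1898/489
  seg 3: a=5 b=2831/489 c=-830/163 d=415/489
S(7) = 1067/163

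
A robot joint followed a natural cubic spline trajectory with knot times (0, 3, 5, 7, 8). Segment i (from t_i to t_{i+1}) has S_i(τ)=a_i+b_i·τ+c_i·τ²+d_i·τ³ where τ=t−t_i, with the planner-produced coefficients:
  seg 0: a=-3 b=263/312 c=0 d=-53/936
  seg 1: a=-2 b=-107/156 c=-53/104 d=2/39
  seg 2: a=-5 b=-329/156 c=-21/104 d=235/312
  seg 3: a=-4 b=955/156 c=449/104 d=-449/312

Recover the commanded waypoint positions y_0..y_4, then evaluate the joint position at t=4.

y_0=-3 y_1=-2 y_2=-5 y_3=-4 y_4=5
S(4) = -327/104

y_0 = S_0(0) = a_0 = -3
y_1 = S_1(0) = a_1 = -2
y_2 = S_2(0) = a_2 = -5
y_3 = S_3(0) = a_3 = -4
y_4 = S_3(1) = 5
t_q=4 is in segment 1 (τ=1); S_1(τ)=-327/104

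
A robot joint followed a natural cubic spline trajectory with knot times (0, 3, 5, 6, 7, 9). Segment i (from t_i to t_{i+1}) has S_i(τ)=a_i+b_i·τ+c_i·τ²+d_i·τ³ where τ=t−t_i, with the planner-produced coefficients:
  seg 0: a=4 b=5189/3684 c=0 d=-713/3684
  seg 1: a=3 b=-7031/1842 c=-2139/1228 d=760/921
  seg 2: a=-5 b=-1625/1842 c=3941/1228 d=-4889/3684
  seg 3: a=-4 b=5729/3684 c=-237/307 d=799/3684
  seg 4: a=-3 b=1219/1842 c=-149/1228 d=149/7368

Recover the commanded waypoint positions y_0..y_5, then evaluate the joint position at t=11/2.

y_0 = S_0(0) = a_0 = 4
y_1 = S_1(0) = a_1 = 3
y_2 = S_2(0) = a_2 = -5
y_3 = S_3(0) = a_3 = -4
y_4 = S_4(0) = a_4 = -3
y_5 = S_4(2) = -2
t_q=11/2 is in segment 2 (τ=1/2); S_2(τ)=-47201/9824

y_0=4 y_1=3 y_2=-5 y_3=-4 y_4=-3 y_5=-2
S(11/2) = -47201/9824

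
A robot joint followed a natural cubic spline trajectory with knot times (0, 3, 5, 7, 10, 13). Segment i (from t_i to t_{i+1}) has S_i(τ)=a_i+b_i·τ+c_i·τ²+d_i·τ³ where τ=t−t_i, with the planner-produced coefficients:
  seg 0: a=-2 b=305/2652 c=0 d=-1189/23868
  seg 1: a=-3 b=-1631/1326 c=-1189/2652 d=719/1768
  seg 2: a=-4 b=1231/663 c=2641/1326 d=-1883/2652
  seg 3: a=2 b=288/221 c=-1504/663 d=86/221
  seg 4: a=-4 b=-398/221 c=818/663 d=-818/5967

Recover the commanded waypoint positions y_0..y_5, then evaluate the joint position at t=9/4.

y_0=-2 y_1=-3 y_2=-4 y_3=2 y_4=-4 y_5=-2
S(9/4) = -130615/56576

y_0 = S_0(0) = a_0 = -2
y_1 = S_1(0) = a_1 = -3
y_2 = S_2(0) = a_2 = -4
y_3 = S_3(0) = a_3 = 2
y_4 = S_4(0) = a_4 = -4
y_5 = S_4(3) = -2
t_q=9/4 is in segment 0 (τ=9/4); S_0(τ)=-130615/56576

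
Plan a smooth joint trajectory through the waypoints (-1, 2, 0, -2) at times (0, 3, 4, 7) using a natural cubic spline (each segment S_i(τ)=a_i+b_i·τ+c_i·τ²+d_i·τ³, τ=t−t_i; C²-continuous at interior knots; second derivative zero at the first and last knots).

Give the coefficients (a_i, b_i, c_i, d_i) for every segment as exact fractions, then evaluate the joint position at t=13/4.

Δ: Δ0=1, Δ1=-2, Δ2=-2/3
row 1: diag=8, rhs=-18; c'=1/8, d'=-9/4
row 2: denom=8−1·1/8=63/8; d'=(8−1·-9/4)/(63/8)=82/63
back: M2=82/63
back: M1=-9/4−1/8·82/63=-152/63
M: M0=0, M1=-152/63, M2=82/63, M3=0
seg 0: a=-1, c=M0/2=0, d=(M1−M0)/(6·3)=-76/567, b=Δ0−h0·(2M0+M1)/6=139/63
seg 1: a=2, c=M1/2=-76/63, d=(M2−M1)/(6·1)=13/21, b=Δ1−h1·(2M1+M2)/6=-89/63
seg 2: a=0, c=M2/2=41/63, d=(M3−M2)/(6·3)=-41/567, b=Δ2−h2·(2M2+M3)/6=-124/63
t_q=13/4 → seg 1, τ=1/4; S=2+-89/63·τ+-76/63·τ²+13/21·τ³=2125/1344

  seg 0: a=-1 b=139/63 c=0 d=-76/567
  seg 1: a=2 b=-89/63 c=-76/63 d=13/21
  seg 2: a=0 b=-124/63 c=41/63 d=-41/567
S(13/4) = 2125/1344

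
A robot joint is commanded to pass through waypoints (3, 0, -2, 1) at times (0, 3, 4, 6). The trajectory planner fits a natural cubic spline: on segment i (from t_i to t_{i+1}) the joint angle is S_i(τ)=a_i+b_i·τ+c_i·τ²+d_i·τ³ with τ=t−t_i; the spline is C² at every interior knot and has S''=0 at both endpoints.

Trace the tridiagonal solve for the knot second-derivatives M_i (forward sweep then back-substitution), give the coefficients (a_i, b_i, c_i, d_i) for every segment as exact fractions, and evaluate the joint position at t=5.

  seg 0: a=3 b=-37/94 c=0 d=-19/282
  seg 1: a=0 b=-104/47 c=-57/94 d=77/94
  seg 2: a=-2 b=-91/94 c=87/47 d=-29/94
S(5) = -67/47

Δ: Δ0=-1, Δ1=-2, Δ2=3/2
row 1: diag=8, rhs=-6; c'=1/8, d'=-3/4
row 2: denom=6−1·1/8=47/8; d'=(21−1·-3/4)/(47/8)=174/47
back: M2=174/47
back: M1=-3/4−1/8·174/47=-57/47
M: M0=0, M1=-57/47, M2=174/47, M3=0
seg 0: a=3, c=M0/2=0, d=(M1−M0)/(6·3)=-19/282, b=Δ0−h0·(2M0+M1)/6=-37/94
seg 1: a=0, c=M1/2=-57/94, d=(M2−M1)/(6·1)=77/94, b=Δ1−h1·(2M1+M2)/6=-104/47
seg 2: a=-2, c=M2/2=87/47, d=(M3−M2)/(6·2)=-29/94, b=Δ2−h2·(2M2+M3)/6=-91/94
t_q=5 → seg 2, τ=1; S=-2+-91/94·τ+87/47·τ²+-29/94·τ³=-67/47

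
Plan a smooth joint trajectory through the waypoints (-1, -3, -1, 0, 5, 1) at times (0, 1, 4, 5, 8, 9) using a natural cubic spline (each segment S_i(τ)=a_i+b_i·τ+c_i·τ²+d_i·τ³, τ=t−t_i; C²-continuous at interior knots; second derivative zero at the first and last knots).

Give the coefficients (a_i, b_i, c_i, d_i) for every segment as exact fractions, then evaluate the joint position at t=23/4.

Δ: Δ0=-2, Δ1=2/3, Δ2=1, Δ3=5/3, Δ4=-4
row 1: diag=8, rhs=16; c'=3/8, d'=2
row 2: denom=8−3·3/8=55/8; d'=(2−3·2)/(55/8)=-32/55
row 3: denom=8−1·8/55=432/55; d'=(4−1·-32/55)/(432/55)=7/12
row 4: denom=8−3·55/144=329/48; d'=(-34−3·7/12)/(329/48)=-1716/329
back: M4=-1716/329
back: M3=7/12−55/144·-1716/329=2542/987
back: M2=-32/55−8/55·2542/987=-944/987
back: M1=2−3/8·-944/987=776/329
M: M0=0, M1=776/329, M2=-944/987, M3=2542/987, M4=-1716/329, M5=0
seg 0: a=-1, c=M0/2=0, d=(M1−M0)/(6·1)=388/987, b=Δ0−h0·(2M0+M1)/6=-2362/987
seg 1: a=-3, c=M1/2=388/329, d=(M2−M1)/(6·3)=-1636/8883, b=Δ1−h1·(2M1+M2)/6=-1198/987
seg 2: a=-1, c=M2/2=-472/987, d=(M3−M2)/(6·1)=83/141, b=Δ2−h2·(2M2+M3)/6=878/987
seg 3: a=0, c=M3/2=1271/987, d=(M4−M3)/(6·3)=-3845/8883, b=Δ3−h3·(2M3+M4)/6=559/329
seg 4: a=5, c=M4/2=-858/329, d=(M5−M4)/(6·1)=286/329, b=Δ4−h4·(2M4+M5)/6=-744/329
t_q=23/4 → seg 3, τ=3/4; S=0+559/329·τ+1271/987·τ²+-3845/8883·τ³=38239/21056

  seg 0: a=-1 b=-2362/987 c=0 d=388/987
  seg 1: a=-3 b=-1198/987 c=388/329 d=-1636/8883
  seg 2: a=-1 b=878/987 c=-472/987 d=83/141
  seg 3: a=0 b=559/329 c=1271/987 d=-3845/8883
  seg 4: a=5 b=-744/329 c=-858/329 d=286/329
S(23/4) = 38239/21056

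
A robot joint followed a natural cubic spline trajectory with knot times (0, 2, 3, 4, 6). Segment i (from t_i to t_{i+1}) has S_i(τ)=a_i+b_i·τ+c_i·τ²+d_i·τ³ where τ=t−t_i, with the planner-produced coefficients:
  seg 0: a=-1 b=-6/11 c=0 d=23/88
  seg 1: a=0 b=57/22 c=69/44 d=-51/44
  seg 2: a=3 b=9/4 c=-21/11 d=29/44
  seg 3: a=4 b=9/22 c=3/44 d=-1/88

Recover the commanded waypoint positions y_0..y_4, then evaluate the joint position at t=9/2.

y_0=-1 y_1=0 y_2=3 y_3=4 y_4=5
S(9/2) = 2971/704

y_0 = S_0(0) = a_0 = -1
y_1 = S_1(0) = a_1 = 0
y_2 = S_2(0) = a_2 = 3
y_3 = S_3(0) = a_3 = 4
y_4 = S_3(2) = 5
t_q=9/2 is in segment 3 (τ=1/2); S_3(τ)=2971/704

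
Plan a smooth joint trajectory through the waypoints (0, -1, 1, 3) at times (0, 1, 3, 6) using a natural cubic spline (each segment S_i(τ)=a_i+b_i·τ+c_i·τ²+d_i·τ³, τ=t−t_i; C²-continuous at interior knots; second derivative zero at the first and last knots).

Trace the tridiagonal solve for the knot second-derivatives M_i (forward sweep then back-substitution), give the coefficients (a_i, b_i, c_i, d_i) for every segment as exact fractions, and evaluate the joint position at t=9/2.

Δ: Δ0=-1, Δ1=1, Δ2=2/3
row 1: diag=6, rhs=12; c'=1/3, d'=2
row 2: denom=10−2·1/3=28/3; d'=(-2−2·2)/(28/3)=-9/14
back: M2=-9/14
back: M1=2−1/3·-9/14=31/14
M: M0=0, M1=31/14, M2=-9/14, M3=0
seg 0: a=0, c=M0/2=0, d=(M1−M0)/(6·1)=31/84, b=Δ0−h0·(2M0+M1)/6=-115/84
seg 1: a=-1, c=M1/2=31/28, d=(M2−M1)/(6·2)=-5/21, b=Δ1−h1·(2M1+M2)/6=-11/42
seg 2: a=1, c=M2/2=-9/28, d=(M3−M2)/(6·3)=1/28, b=Δ2−h2·(2M2+M3)/6=55/42
t_q=9/2 → seg 2, τ=3/2; S=1+55/42·τ+-9/28·τ²+1/28·τ³=529/224

  seg 0: a=0 b=-115/84 c=0 d=31/84
  seg 1: a=-1 b=-11/42 c=31/28 d=-5/21
  seg 2: a=1 b=55/42 c=-9/28 d=1/28
S(9/2) = 529/224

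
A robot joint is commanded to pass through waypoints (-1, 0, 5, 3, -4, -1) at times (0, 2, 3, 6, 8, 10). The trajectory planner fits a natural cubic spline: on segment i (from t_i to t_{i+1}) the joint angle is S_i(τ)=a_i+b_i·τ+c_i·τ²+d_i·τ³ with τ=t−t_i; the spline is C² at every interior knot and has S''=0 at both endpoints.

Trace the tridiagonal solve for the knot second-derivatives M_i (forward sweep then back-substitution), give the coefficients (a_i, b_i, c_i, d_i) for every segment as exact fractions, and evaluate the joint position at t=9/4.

  seg 0: a=-1 b=-5879/4710 c=0 d=4117/9420
  seg 1: a=0 b=18823/4710 c=4117/1570 d=-3812/2355
  seg 2: a=5 b=20653/4710 c=-3507/1570 d=259/1413
  seg 3: a=3 b=-19163/4710 c=-917/1570 d=409/942
  seg 4: a=-4 b=-5627/4710 c=3173/1570 d=-3173/9420
S(9/4) = 28579/25120

Δ: Δ0=1/2, Δ1=5, Δ2=-2/3, Δ3=-7/2, Δ4=3/2
row 1: diag=6, rhs=27; c'=1/6, d'=9/2
row 2: denom=8−1·1/6=47/6; d'=(-34−1·9/2)/(47/6)=-231/47
row 3: denom=10−3·18/47=416/47; d'=(-17−3·-231/47)/(416/47)=-53/208
row 4: denom=8−2·47/208=785/104; d'=(30−2·-53/208)/(785/104)=3173/785
back: M4=3173/785
back: M3=-53/208−47/208·3173/785=-917/785
back: M2=-231/47−18/47·-917/785=-3507/785
back: M1=9/2−1/6·-3507/785=4117/785
M: M0=0, M1=4117/785, M2=-3507/785, M3=-917/785, M4=3173/785, M5=0
seg 0: a=-1, c=M0/2=0, d=(M1−M0)/(6·2)=4117/9420, b=Δ0−h0·(2M0+M1)/6=-5879/4710
seg 1: a=0, c=M1/2=4117/1570, d=(M2−M1)/(6·1)=-3812/2355, b=Δ1−h1·(2M1+M2)/6=18823/4710
seg 2: a=5, c=M2/2=-3507/1570, d=(M3−M2)/(6·3)=259/1413, b=Δ2−h2·(2M2+M3)/6=20653/4710
seg 3: a=3, c=M3/2=-917/1570, d=(M4−M3)/(6·2)=409/942, b=Δ3−h3·(2M3+M4)/6=-19163/4710
seg 4: a=-4, c=M4/2=3173/1570, d=(M5−M4)/(6·2)=-3173/9420, b=Δ4−h4·(2M4+M5)/6=-5627/4710
t_q=9/4 → seg 1, τ=1/4; S=0+18823/4710·τ+4117/1570·τ²+-3812/2355·τ³=28579/25120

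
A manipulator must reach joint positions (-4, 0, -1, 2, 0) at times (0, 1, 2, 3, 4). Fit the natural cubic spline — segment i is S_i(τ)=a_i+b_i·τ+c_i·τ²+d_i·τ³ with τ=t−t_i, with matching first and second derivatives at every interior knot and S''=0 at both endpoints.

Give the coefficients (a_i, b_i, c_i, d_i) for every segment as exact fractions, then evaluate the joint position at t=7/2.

  seg 0: a=-4 b=40/7 c=0 d=-12/7
  seg 1: a=0 b=4/7 c=-36/7 d=25/7
  seg 2: a=-1 b=1 c=39/7 d=-25/7
  seg 3: a=2 b=10/7 c=-36/7 d=12/7
S(7/2) = 23/14

Δ: Δ0=4, Δ1=-1, Δ2=3, Δ3=-2
row 1: diag=4, rhs=-30; c'=1/4, d'=-15/2
row 2: denom=4−1·1/4=15/4; d'=(24−1·-15/2)/(15/4)=42/5
row 3: denom=4−1·4/15=56/15; d'=(-30−1·42/5)/(56/15)=-72/7
back: M3=-72/7
back: M2=42/5−4/15·-72/7=78/7
back: M1=-15/2−1/4·78/7=-72/7
M: M0=0, M1=-72/7, M2=78/7, M3=-72/7, M4=0
seg 0: a=-4, c=M0/2=0, d=(M1−M0)/(6·1)=-12/7, b=Δ0−h0·(2M0+M1)/6=40/7
seg 1: a=0, c=M1/2=-36/7, d=(M2−M1)/(6·1)=25/7, b=Δ1−h1·(2M1+M2)/6=4/7
seg 2: a=-1, c=M2/2=39/7, d=(M3−M2)/(6·1)=-25/7, b=Δ2−h2·(2M2+M3)/6=1
seg 3: a=2, c=M3/2=-36/7, d=(M4−M3)/(6·1)=12/7, b=Δ3−h3·(2M3+M4)/6=10/7
t_q=7/2 → seg 3, τ=1/2; S=2+10/7·τ+-36/7·τ²+12/7·τ³=23/14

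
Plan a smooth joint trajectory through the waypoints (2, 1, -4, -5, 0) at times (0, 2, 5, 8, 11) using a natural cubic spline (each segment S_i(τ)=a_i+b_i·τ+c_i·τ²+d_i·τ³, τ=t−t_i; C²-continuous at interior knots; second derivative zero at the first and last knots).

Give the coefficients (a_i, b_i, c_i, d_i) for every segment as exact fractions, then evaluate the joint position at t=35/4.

Δ: Δ0=-1/2, Δ1=-5/3, Δ2=-1/3, Δ3=5/3
row 1: diag=10, rhs=-7; c'=3/10, d'=-7/10
row 2: denom=12−3·3/10=111/10; d'=(8−3·-7/10)/(111/10)=101/111
row 3: denom=12−3·10/37=414/37; d'=(12−3·101/111)/(414/37)=343/414
back: M3=343/414
back: M2=101/111−10/37·343/414=142/207
back: M1=-7/10−3/10·142/207=-125/138
M: M0=0, M1=-125/138, M2=142/207, M3=343/414, M4=0
seg 0: a=2, c=M0/2=0, d=(M1−M0)/(6·2)=-125/1656, b=Δ0−h0·(2M0+M1)/6=-41/207
seg 1: a=1, c=M1/2=-125/276, d=(M2−M1)/(6·3)=659/7452, b=Δ1−h1·(2M1+M2)/6=-457/414
seg 2: a=-4, c=M2/2=71/207, d=(M3−M2)/(6·3)=59/7452, b=Δ2−h2·(2M2+M3)/6=-1187/828
seg 3: a=-5, c=M3/2=343/828, d=(M4−M3)/(6·3)=-343/7452, b=Δ3−h3·(2M3+M4)/6=347/414
t_q=35/4 → seg 3, τ=3/4; S=-5+347/414·τ+343/828·τ²+-343/7452·τ³=-24481/5888

  seg 0: a=2 b=-41/207 c=0 d=-125/1656
  seg 1: a=1 b=-457/414 c=-125/276 d=659/7452
  seg 2: a=-4 b=-1187/828 c=71/207 d=59/7452
  seg 3: a=-5 b=347/414 c=343/828 d=-343/7452
S(35/4) = -24481/5888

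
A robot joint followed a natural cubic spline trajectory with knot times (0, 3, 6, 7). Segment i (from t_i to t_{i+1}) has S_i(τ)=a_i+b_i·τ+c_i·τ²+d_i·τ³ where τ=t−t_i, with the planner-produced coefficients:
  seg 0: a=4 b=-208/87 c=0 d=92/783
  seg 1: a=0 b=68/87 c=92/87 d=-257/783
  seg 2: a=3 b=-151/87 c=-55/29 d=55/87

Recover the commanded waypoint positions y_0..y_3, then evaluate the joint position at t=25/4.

y_0 = S_0(0) = a_0 = 4
y_1 = S_1(0) = a_1 = 0
y_2 = S_2(0) = a_2 = 3
y_3 = S_2(1) = 0
t_q=25/4 is in segment 2 (τ=1/4); S_2(τ)=4561/1856

y_0=4 y_1=0 y_2=3 y_3=0
S(25/4) = 4561/1856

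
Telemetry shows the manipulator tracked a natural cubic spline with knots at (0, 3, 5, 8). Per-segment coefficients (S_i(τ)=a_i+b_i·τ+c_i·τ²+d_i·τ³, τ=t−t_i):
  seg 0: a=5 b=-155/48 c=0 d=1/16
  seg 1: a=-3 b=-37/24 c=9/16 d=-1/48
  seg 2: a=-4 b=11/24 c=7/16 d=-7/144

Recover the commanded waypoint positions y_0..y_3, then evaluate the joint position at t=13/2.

y_0=5 y_1=-3 y_2=-4 y_3=0
S(13/2) = -319/128

y_0 = S_0(0) = a_0 = 5
y_1 = S_1(0) = a_1 = -3
y_2 = S_2(0) = a_2 = -4
y_3 = S_2(3) = 0
t_q=13/2 is in segment 2 (τ=3/2); S_2(τ)=-319/128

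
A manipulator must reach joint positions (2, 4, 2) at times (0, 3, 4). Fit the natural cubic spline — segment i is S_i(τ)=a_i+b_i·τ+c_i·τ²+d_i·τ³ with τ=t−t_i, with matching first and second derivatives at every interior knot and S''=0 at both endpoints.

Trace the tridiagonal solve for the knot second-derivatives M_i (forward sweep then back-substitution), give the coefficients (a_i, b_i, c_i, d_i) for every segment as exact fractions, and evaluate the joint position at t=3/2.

  seg 0: a=2 b=5/3 c=0 d=-1/9
  seg 1: a=4 b=-4/3 c=-1 d=1/3
S(3/2) = 33/8

Δ: Δ0=2/3, Δ1=-2
row 1: diag=8, rhs=-16; c'=1/8, d'=-2
back: M1=-2
M: M0=0, M1=-2, M2=0
seg 0: a=2, c=M0/2=0, d=(M1−M0)/(6·3)=-1/9, b=Δ0−h0·(2M0+M1)/6=5/3
seg 1: a=4, c=M1/2=-1, d=(M2−M1)/(6·1)=1/3, b=Δ1−h1·(2M1+M2)/6=-4/3
t_q=3/2 → seg 0, τ=3/2; S=2+5/3·τ+0·τ²+-1/9·τ³=33/8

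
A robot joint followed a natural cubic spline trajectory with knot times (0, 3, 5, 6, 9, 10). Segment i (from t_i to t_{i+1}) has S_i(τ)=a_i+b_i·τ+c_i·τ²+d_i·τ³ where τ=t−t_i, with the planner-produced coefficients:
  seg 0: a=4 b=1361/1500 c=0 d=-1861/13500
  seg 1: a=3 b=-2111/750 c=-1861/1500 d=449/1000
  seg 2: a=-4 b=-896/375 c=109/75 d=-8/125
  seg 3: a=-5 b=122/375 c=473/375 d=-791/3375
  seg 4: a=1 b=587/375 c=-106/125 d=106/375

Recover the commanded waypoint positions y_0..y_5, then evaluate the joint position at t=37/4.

y_0 = S_0(0) = a_0 = 4
y_1 = S_1(0) = a_1 = 3
y_2 = S_2(0) = a_2 = -4
y_3 = S_3(0) = a_3 = -5
y_4 = S_4(0) = a_4 = 1
y_5 = S_4(1) = 2
t_q=37/4 is in segment 4 (τ=1/4); S_4(τ)=5371/4000

y_0=4 y_1=3 y_2=-4 y_3=-5 y_4=1 y_5=2
S(37/4) = 5371/4000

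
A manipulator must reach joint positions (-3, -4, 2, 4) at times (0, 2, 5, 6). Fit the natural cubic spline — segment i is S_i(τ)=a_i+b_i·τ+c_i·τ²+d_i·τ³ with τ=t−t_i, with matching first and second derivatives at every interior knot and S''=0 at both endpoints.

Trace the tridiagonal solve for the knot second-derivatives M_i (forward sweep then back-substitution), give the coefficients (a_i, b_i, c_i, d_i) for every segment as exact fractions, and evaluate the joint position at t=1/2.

Δ: Δ0=-1/2, Δ1=2, Δ2=2
row 1: diag=10, rhs=15; c'=3/10, d'=3/2
row 2: denom=8−3·3/10=71/10; d'=(0−3·3/2)/(71/10)=-45/71
back: M2=-45/71
back: M1=3/2−3/10·-45/71=120/71
M: M0=0, M1=120/71, M2=-45/71, M3=0
seg 0: a=-3, c=M0/2=0, d=(M1−M0)/(6·2)=10/71, b=Δ0−h0·(2M0+M1)/6=-151/142
seg 1: a=-4, c=M1/2=60/71, d=(M2−M1)/(6·3)=-55/426, b=Δ1−h1·(2M1+M2)/6=89/142
seg 2: a=2, c=M2/2=-45/142, d=(M3−M2)/(6·1)=15/142, b=Δ2−h2·(2M2+M3)/6=157/71
t_q=1/2 → seg 0, τ=1/2; S=-3+-151/142·τ+0·τ²+10/71·τ³=-499/142

  seg 0: a=-3 b=-151/142 c=0 d=10/71
  seg 1: a=-4 b=89/142 c=60/71 d=-55/426
  seg 2: a=2 b=157/71 c=-45/142 d=15/142
S(1/2) = -499/142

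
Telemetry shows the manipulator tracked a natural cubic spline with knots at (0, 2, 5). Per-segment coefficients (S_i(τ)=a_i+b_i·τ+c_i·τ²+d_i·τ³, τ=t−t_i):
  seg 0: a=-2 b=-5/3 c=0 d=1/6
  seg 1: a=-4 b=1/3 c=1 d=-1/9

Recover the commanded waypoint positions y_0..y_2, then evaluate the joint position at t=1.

y_0 = S_0(0) = a_0 = -2
y_1 = S_1(0) = a_1 = -4
y_2 = S_1(3) = 3
t_q=1 is in segment 0 (τ=1); S_0(τ)=-7/2

y_0=-2 y_1=-4 y_2=3
S(1) = -7/2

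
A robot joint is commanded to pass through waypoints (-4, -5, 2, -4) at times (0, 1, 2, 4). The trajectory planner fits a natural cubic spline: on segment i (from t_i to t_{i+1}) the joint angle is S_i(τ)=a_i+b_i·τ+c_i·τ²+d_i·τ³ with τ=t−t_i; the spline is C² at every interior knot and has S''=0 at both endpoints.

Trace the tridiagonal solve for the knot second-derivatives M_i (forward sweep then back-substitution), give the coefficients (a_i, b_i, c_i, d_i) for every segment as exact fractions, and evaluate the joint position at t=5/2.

Δ: Δ0=-1, Δ1=7, Δ2=-3
row 1: diag=4, rhs=48; c'=1/4, d'=12
row 2: denom=6−1·1/4=23/4; d'=(-60−1·12)/(23/4)=-288/23
back: M2=-288/23
back: M1=12−1/4·-288/23=348/23
M: M0=0, M1=348/23, M2=-288/23, M3=0
seg 0: a=-4, c=M0/2=0, d=(M1−M0)/(6·1)=58/23, b=Δ0−h0·(2M0+M1)/6=-81/23
seg 1: a=-5, c=M1/2=174/23, d=(M2−M1)/(6·1)=-106/23, b=Δ1−h1·(2M1+M2)/6=93/23
seg 2: a=2, c=M2/2=-144/23, d=(M3−M2)/(6·2)=24/23, b=Δ2−h2·(2M2+M3)/6=123/23
t_q=5/2 → seg 2, τ=1/2; S=2+123/23·τ+-144/23·τ²+24/23·τ³=149/46

  seg 0: a=-4 b=-81/23 c=0 d=58/23
  seg 1: a=-5 b=93/23 c=174/23 d=-106/23
  seg 2: a=2 b=123/23 c=-144/23 d=24/23
S(5/2) = 149/46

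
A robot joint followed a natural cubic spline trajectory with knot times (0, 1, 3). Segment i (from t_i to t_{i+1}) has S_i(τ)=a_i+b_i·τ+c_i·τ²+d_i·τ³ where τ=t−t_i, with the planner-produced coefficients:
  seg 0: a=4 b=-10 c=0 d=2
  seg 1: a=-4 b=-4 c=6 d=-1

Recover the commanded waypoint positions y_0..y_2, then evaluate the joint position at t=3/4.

y_0 = S_0(0) = a_0 = 4
y_1 = S_1(0) = a_1 = -4
y_2 = S_1(2) = 4
t_q=3/4 is in segment 0 (τ=3/4); S_0(τ)=-85/32

y_0=4 y_1=-4 y_2=4
S(3/4) = -85/32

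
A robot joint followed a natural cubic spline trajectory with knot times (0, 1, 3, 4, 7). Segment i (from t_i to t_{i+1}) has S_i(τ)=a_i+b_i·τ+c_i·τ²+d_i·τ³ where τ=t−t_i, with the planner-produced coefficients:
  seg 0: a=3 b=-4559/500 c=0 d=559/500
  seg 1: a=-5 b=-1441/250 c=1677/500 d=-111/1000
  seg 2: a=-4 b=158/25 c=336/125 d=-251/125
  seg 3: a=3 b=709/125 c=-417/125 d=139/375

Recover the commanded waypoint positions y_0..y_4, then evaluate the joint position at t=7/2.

y_0=3 y_1=-5 y_2=-4 y_3=3 y_4=0
S(7/2) = -419/1000

y_0 = S_0(0) = a_0 = 3
y_1 = S_1(0) = a_1 = -5
y_2 = S_2(0) = a_2 = -4
y_3 = S_3(0) = a_3 = 3
y_4 = S_3(3) = 0
t_q=7/2 is in segment 2 (τ=1/2); S_2(τ)=-419/1000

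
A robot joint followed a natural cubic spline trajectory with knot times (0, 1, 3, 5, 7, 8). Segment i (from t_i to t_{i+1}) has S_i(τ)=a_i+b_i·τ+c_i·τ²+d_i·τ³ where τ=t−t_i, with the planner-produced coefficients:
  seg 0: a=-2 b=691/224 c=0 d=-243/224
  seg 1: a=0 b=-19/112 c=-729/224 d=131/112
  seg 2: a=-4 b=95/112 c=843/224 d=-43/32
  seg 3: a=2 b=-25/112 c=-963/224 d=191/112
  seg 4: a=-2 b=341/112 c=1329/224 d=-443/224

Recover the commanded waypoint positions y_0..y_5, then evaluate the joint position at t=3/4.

y_0=-2 y_1=0 y_2=-4 y_3=2 y_4=-2 y_5=5
S(3/4) = -295/2048

y_0 = S_0(0) = a_0 = -2
y_1 = S_1(0) = a_1 = 0
y_2 = S_2(0) = a_2 = -4
y_3 = S_3(0) = a_3 = 2
y_4 = S_4(0) = a_4 = -2
y_5 = S_4(1) = 5
t_q=3/4 is in segment 0 (τ=3/4); S_0(τ)=-295/2048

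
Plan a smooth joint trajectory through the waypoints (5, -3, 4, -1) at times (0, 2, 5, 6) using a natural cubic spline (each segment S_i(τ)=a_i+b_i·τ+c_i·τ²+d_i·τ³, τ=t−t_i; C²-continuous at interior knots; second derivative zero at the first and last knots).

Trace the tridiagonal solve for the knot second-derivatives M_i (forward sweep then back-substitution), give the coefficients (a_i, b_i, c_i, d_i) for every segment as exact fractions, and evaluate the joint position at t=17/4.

Δ: Δ0=-4, Δ1=7/3, Δ2=-5
row 1: diag=10, rhs=38; c'=3/10, d'=19/5
row 2: denom=8−3·3/10=71/10; d'=(-44−3·19/5)/(71/10)=-554/71
back: M2=-554/71
back: M1=19/5−3/10·-554/71=436/71
M: M0=0, M1=436/71, M2=-554/71, M3=0
seg 0: a=5, c=M0/2=0, d=(M1−M0)/(6·2)=109/213, b=Δ0−h0·(2M0+M1)/6=-1288/213
seg 1: a=-3, c=M1/2=218/71, d=(M2−M1)/(6·3)=-55/71, b=Δ1−h1·(2M1+M2)/6=20/213
seg 2: a=4, c=M2/2=-277/71, d=(M3−M2)/(6·1)=277/213, b=Δ2−h2·(2M2+M3)/6=-511/213
t_q=17/4 → seg 1, τ=9/4; S=-3+20/213·τ+218/71·τ²+-55/71·τ³=17865/4544

  seg 0: a=5 b=-1288/213 c=0 d=109/213
  seg 1: a=-3 b=20/213 c=218/71 d=-55/71
  seg 2: a=4 b=-511/213 c=-277/71 d=277/213
S(17/4) = 17865/4544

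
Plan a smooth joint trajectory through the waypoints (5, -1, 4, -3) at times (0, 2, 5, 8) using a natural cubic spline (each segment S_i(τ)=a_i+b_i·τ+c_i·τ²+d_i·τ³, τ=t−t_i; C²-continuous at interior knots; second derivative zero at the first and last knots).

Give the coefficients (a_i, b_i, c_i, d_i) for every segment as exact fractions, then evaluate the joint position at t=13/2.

Δ: Δ0=-3, Δ1=5/3, Δ2=-7/3
row 1: diag=10, rhs=28; c'=3/10, d'=14/5
row 2: denom=12−3·3/10=111/10; d'=(-24−3·14/5)/(111/10)=-108/37
back: M2=-108/37
back: M1=14/5−3/10·-108/37=136/37
M: M0=0, M1=136/37, M2=-108/37, M3=0
seg 0: a=5, c=M0/2=0, d=(M1−M0)/(6·2)=34/111, b=Δ0−h0·(2M0+M1)/6=-469/111
seg 1: a=-1, c=M1/2=68/37, d=(M2−M1)/(6·3)=-122/333, b=Δ1−h1·(2M1+M2)/6=-61/111
seg 2: a=4, c=M2/2=-54/37, d=(M3−M2)/(6·3)=6/37, b=Δ2−h2·(2M2+M3)/6=65/111
t_q=13/2 → seg 2, τ=3/2; S=4+65/111·τ+-54/37·τ²+6/37·τ³=317/148

  seg 0: a=5 b=-469/111 c=0 d=34/111
  seg 1: a=-1 b=-61/111 c=68/37 d=-122/333
  seg 2: a=4 b=65/111 c=-54/37 d=6/37
S(13/2) = 317/148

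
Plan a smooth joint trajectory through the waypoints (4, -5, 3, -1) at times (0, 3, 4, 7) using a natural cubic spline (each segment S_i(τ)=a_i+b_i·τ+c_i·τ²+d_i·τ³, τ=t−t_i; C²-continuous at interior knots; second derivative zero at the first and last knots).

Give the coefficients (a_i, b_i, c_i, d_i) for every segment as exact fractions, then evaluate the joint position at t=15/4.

  seg 0: a=4 b=-481/63 c=0 d=292/567
  seg 1: a=-5 b=395/63 c=292/63 d=-61/21
  seg 2: a=3 b=430/63 c=-257/63 d=257/567
S(15/4) = 1457/1344

Δ: Δ0=-3, Δ1=8, Δ2=-4/3
row 1: diag=8, rhs=66; c'=1/8, d'=33/4
row 2: denom=8−1·1/8=63/8; d'=(-56−1·33/4)/(63/8)=-514/63
back: M2=-514/63
back: M1=33/4−1/8·-514/63=584/63
M: M0=0, M1=584/63, M2=-514/63, M3=0
seg 0: a=4, c=M0/2=0, d=(M1−M0)/(6·3)=292/567, b=Δ0−h0·(2M0+M1)/6=-481/63
seg 1: a=-5, c=M1/2=292/63, d=(M2−M1)/(6·1)=-61/21, b=Δ1−h1·(2M1+M2)/6=395/63
seg 2: a=3, c=M2/2=-257/63, d=(M3−M2)/(6·3)=257/567, b=Δ2−h2·(2M2+M3)/6=430/63
t_q=15/4 → seg 1, τ=3/4; S=-5+395/63·τ+292/63·τ²+-61/21·τ³=1457/1344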